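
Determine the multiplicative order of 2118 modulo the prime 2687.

2686

The order of 2118 must divide p − 1 = 2686 = 2 · 17 · 79.
Divisors: 1, 2, 17, 34, 79, 158, 1343, 2686.
Check each in increasing order: 2118^1 ≡ 2118;  2118^2 ≡ 1321;  2118^17 ≡ 1005;  2118^34 ≡ 2400;  2118^79 ≡ 1825;  2118^158 ≡ 1432;  2118^1343 ≡ 2686;  2118^2686 ≡ 1.
Smallest exponent giving 1 is 2686.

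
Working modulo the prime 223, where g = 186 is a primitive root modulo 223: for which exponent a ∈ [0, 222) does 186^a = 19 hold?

80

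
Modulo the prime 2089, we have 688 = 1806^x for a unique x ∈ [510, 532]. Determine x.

514

Compute 1806^510 mod 2089 = 1736, then multiply by 1806 repeatedly:
  1806^510=1736  1806^511=1716  1806^512=1109  1806^513=1592  1806^514=688
Found 688 at exponent 514.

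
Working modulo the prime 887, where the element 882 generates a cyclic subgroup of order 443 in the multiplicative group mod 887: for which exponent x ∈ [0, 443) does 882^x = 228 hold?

Baby-step giant-step with m = ceil(sqrt(443)) = 22.
Baby table (882^j mod 887 for j=0..21):
  0:1  1:882  2:25  3:762  4:625  5:423  6:546  7:818
  8:345  9:49  10:642  11:338  12:84  13:467  14:326  15:144
  16:167  17:52  18:627  19:413  20:596  21:568
Giant step factor: 882^(-22) ≡ 332 (mod 887).
Scan 228·332^i mod 887 for i = 0, 1, …:
  i=0: 228   i=1: 301   i=2: 588   i=3: 76
  i=4: 396   i=5: 196   i=6: 321   i=7: 132
  i=8: 361   i=9: 107   i=10: 44   i=11: 416
  i=12: 627
Match at i=12, j=18: x = 12·22 + 18 = 282.

282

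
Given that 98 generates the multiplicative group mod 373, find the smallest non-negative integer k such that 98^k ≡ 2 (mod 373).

253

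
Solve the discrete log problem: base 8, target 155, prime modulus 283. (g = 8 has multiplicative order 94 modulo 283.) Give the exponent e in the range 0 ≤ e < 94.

18

Baby-step giant-step with m = ceil(sqrt(94)) = 10.
Baby table (8^j mod 283 for j=0..9):
  0:1  1:8  2:64  3:229  4:134  5:223  6:86  7:122
  8:127  9:167
Giant step factor: 8^(-10) ≡ 240 (mod 283).
Scan 155·240^i mod 283 for i = 0, 1, …:
  i=0: 155   i=1: 127
Match at i=1, j=8: e = 1·10 + 8 = 18.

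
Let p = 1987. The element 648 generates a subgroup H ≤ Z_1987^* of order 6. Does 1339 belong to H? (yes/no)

⟨648⟩ has order 6; its elements mod 1987 are {1, 647, 648, 1339, 1340, 1986}.
1339 is in this set.

yes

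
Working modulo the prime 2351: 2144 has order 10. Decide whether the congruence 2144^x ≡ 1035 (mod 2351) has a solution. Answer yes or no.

no

1035 ∈ ⟨2144⟩ iff 1035^10 ≡ 1 (mod 2351), since |⟨2144⟩| = 10.
1035^10 mod 2351 = 1922.
Since 1922 ≠ 1, 1035 does not lie in the subgroup.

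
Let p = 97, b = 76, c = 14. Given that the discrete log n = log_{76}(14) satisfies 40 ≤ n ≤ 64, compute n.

Compute 76^40 mod 97 = 6, then multiply by 76 repeatedly:
  76^40=6  76^41=68  76^42=27  76^43=15  76^44=73
  76^45=19  76^46=86  76^47=37  76^48=96  76^49=21
  76^50=44  76^51=46  76^52=4  76^53=13  76^54=18
  76^55=10  76^56=81  76^57=45  76^58=25  76^59=57
  76^60=64  76^61=14
Found 14 at exponent 61.

61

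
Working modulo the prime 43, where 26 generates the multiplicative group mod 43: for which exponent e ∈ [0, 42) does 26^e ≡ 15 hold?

4

Successive powers of 26 modulo 43:
  26^0=1  26^1=26  26^2=31  26^3=32  26^4=15
So 26^4 ≡ 15 (mod 43), giving e = 4.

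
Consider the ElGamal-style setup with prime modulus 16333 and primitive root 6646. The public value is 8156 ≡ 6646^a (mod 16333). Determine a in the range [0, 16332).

4425

Baby-step giant-step with m = ceil(sqrt(16332)) = 128.
Baby table (6646^j mod 16333 for j=0..127):
  0:1  1:6646  2:4884  3:5393  4:7276  5:10616  6:11709  7:7602
  8:4923  9:3259  10:1756  11:8614  12:1479  13:13301  14:4250  15:5743
  16:14090  17:5051  18:4631  19:6254  20:12932  21:1826  22:177  23:366
  24:15152  25:7247  26:13878  27:737  28:14535  29:6248  30:5722  31:5188
  32:485  33:5709  34:455  35:2325  36:932  37:3865  38:11314  39:12045
  40:3037  41:12647  42:2344  43:12875  44:14996  45:15783  46:3292  47:8745
  48:6456  49:16118  50:8414  51:11585  52:148  53:3628  54:4180  55:14180
  56:15203  57:3200  58:1634  59:14452  60:9952  61:8675  62:14893  63:898
  64:6563  65:8588  66:8346  67:648  68:11029  69:12563  70:15735  71:10944
  72:2975  73:8920  74:9863  75:5169  76:4875  77:10911  78:12319  79:11078
  80:11557  81:10056  82:13873  83:173  84:6448  85:11949  86:2008  87:1107
  88:7272  89:365  90:8506  91:2363  92:8485  93:9794  94:3919  95:10872
  96:14453  97:265  98:13559  99:3953  100:8174  101:846  102:3964  103:15948
  104:5571  105:14288  106:14319  107:8016  108:12423  109:16276  110:13170  111:15606
  112:2926  113:9926  114:15542  115:2240  116:7677  117:13383  118:10233  119:14239
  120:15325  121:13695  122:9494  123:2745  124:15642  125:13520  126:6087  127:13694
Giant step factor: 6646^(-128) ≡ 7312 (mod 16333).
Scan 8156·7312^i mod 16333 for i = 0, 1, …:
  i=0: 8156   i=1: 4889   i=2: 11764   i=3: 8790
  i=4: 2125   i=5: 5317   i=6: 5364   i=7: 6035
  i=8: 12487   i=9: 3474     …   i=33: 6345
  i=34: 8920
Match at i=34, j=73: a = 34·128 + 73 = 4425.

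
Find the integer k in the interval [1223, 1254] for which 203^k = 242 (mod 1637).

1243

Compute 203^1223 mod 1637 = 167, then multiply by 203 repeatedly:
  203^1223=167  203^1224=1161  203^1225=1592  203^1226=687  203^1227=316
  203^1228=305  203^1229=1346  203^1230=1496  203^1231=843  203^1232=881
  203^1233=410  203^1234=1380  203^1235=213  203^1236=677  203^1237=1560
  203^1238=739  203^1239=1050  203^1240=340  203^1241=266  203^1242=1614
  203^1243=242
Found 242 at exponent 1243.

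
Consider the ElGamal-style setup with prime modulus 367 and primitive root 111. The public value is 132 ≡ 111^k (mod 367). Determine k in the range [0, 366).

66

Baby-step giant-step with m = ceil(sqrt(366)) = 20.
Baby table (111^j mod 367 for j=0..19):
  0:1  1:111  2:210  3:189  4:60  5:54  6:122  7:330
  8:297  9:304  10:347  11:349  12:204  13:257  14:268  15:21
  16:129  17:6  18:299  19:159
Giant step factor: 111^(-20) ≡ 89 (mod 367).
Scan 132·89^i mod 367 for i = 0, 1, …:
  i=0: 132   i=1: 4   i=2: 356   i=3: 122
Match at i=3, j=6: k = 3·20 + 6 = 66.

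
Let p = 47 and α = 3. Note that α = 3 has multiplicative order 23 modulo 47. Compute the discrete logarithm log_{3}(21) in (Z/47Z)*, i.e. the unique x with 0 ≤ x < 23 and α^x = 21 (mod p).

21

Successive powers of 3 modulo 47:
  3^0=1  3^1=3  3^2=9  3^3=27  3^4=34  3^5=8
  3^6=24  3^7=25  3^8=28  3^9=37  3^10=17  3^11=4
  3^12=12  3^13=36  3^14=14  3^15=42  3^16=32  3^17=2
  3^18=6  3^19=18  3^20=7  3^21=21
So 3^21 ≡ 21 (mod 47), giving x = 21.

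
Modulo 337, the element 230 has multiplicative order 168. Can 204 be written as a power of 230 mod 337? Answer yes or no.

no

204 ∈ ⟨230⟩ iff 204^168 ≡ 1 (mod 337), since |⟨230⟩| = 168.
204^168 mod 337 = 336.
Since 336 ≠ 1, 204 does not lie in the subgroup.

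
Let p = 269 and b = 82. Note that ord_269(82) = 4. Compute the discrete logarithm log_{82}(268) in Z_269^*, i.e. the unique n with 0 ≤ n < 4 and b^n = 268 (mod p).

2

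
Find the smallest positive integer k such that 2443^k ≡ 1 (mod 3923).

3922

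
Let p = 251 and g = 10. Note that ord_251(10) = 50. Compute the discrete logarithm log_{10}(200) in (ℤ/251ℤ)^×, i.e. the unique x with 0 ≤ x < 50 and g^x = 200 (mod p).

Baby-step giant-step with m = ceil(sqrt(50)) = 8.
Baby table (10^j mod 251 for j=0..7):
  0:1  1:10  2:100  3:247  4:211  5:102  6:16  7:160
Giant step factor: 10^(-8) ≡ 243 (mod 251).
Scan 200·243^i mod 251 for i = 0, 1, …:
  i=0: 200   i=1: 157   i=2: 250   i=3: 8
  i=4: 187   i=5: 10
Match at i=5, j=1: x = 5·8 + 1 = 41.

41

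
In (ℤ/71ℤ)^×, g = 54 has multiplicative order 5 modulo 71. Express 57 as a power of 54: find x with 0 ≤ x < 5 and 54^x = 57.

3

Successive powers of 54 modulo 71:
  54^0=1  54^1=54  54^2=5  54^3=57
So 54^3 ≡ 57 (mod 71), giving x = 3.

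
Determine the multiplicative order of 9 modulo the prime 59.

29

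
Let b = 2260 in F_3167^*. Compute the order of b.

The order of 2260 must divide p − 1 = 3166 = 2 · 1583.
Divisors: 1, 2, 1583, 3166.
Check each in increasing order: 2260^1 ≡ 2260;  2260^2 ≡ 2396;  2260^1583 ≡ 1.
Smallest exponent giving 1 is 1583.

1583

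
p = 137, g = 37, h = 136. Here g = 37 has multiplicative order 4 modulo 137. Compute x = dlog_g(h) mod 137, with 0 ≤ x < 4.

Successive powers of 37 modulo 137:
  37^0=1  37^1=37  37^2=136
So 37^2 ≡ 136 (mod 137), giving x = 2.

2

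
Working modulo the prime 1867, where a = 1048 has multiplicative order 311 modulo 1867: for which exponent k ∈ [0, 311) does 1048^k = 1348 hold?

197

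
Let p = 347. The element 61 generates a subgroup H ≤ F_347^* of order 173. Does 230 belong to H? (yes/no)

no

230 ∈ ⟨61⟩ iff 230^173 ≡ 1 (mod 347), since |⟨61⟩| = 173.
230^173 mod 347 = 346.
Since 346 ≠ 1, 230 does not lie in the subgroup.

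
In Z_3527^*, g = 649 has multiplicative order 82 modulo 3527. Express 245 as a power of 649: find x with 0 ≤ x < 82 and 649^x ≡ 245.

Baby-step giant-step with m = ceil(sqrt(82)) = 10.
Baby table (649^j mod 3527 for j=0..9):
  0:1  1:649  2:1488  3:2841  4:2715  5:2062  6:1505  7:3293
  8:3322  9:981
Giant step factor: 649^(-10) ≡ 2248 (mod 3527).
Scan 245·2248^i mod 3527 for i = 0, 1, …:
  i=0: 245   i=1: 548   i=2: 981
Match at i=2, j=9: x = 2·10 + 9 = 29.

29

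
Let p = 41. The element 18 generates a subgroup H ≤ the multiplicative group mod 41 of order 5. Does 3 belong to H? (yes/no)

⟨18⟩ has order 5; its elements mod 41 are {1, 10, 16, 18, 37}.
3 is not in this set.

no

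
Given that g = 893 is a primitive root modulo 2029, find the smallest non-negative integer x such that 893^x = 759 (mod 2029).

389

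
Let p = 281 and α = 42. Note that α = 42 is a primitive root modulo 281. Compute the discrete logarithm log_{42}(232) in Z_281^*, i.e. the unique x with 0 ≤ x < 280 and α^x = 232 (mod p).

112

Baby-step giant-step with m = ceil(sqrt(280)) = 17.
Baby table (42^j mod 281 for j=0..16):
  0:1  1:42  2:78  3:185  4:183  5:99  6:224  7:135
  8:50  9:133  10:247  11:258  12:158  13:173  14:241  15:6
  16:252
Giant step factor: 42^(-17) ≡ 278 (mod 281).
Scan 232·278^i mod 281 for i = 0, 1, …:
  i=0: 232   i=1: 147   i=2: 121   i=3: 199
  i=4: 246   i=5: 105   i=6: 247
Match at i=6, j=10: x = 6·17 + 10 = 112.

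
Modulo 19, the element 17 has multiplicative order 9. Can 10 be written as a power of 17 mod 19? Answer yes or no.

⟨17⟩ has order 9; its elements mod 19 are {1, 4, 5, 6, 7, 9, 11, 16, 17}.
10 is not in this set.

no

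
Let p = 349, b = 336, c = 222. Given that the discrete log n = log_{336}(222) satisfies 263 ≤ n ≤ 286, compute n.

285

Compute 336^263 mod 349 = 299, then multiply by 336 repeatedly:
  336^263=299  336^264=301  336^265=275  336^266=264  336^267=58
  336^268=293  336^269=30  336^270=308  336^271=184  336^272=51
  336^273=35  336^274=243  336^275=331  336^276=234  336^277=99
  336^278=109  336^279=328  336^280=273  336^281=290  336^282=69
  336^283=150  336^284=144  336^285=222
Found 222 at exponent 285.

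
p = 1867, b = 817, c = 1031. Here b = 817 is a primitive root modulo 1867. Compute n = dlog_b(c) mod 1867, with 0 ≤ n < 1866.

Baby-step giant-step with m = ceil(sqrt(1866)) = 44.
Baby table (817^j mod 1867 for j=0..43):
  0:1  1:817  2:970  3:882  4:1799  5:454  6:1252  7:1635
  8:890  9:867  10:746  11:840  12:1091  13:788  14:1548  15:757
  16:492  17:559  18:1155  19:800  20:150  21:1195  22:1741  23:1610
  24:1002  25:888  26:1100  27:673  28:943  29:1227  30:1747  31:911
  32:1221  33:579  34:692  35:1530  36:987  37:1702  38:1486  39:512
  40:96  41:18  42:1637  43:657
Giant step factor: 817^(-44) ≡ 431 (mod 1867).
Scan 1031·431^i mod 1867 for i = 0, 1, …:
  i=0: 1031   i=1: 15   i=2: 864   i=3: 851
  i=4: 849   i=5: 1854   i=6: 1865   i=7: 1005
  i=8: 11   i=9: 1007     …   i=35: 1402
  i=36: 1221
Match at i=36, j=32: n = 36·44 + 32 = 1616.

1616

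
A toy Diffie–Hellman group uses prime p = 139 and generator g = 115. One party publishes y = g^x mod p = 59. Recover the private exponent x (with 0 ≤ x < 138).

Baby-step giant-step with m = ceil(sqrt(138)) = 12.
Baby table (115^j mod 139 for j=0..11):
  0:1  1:115  2:20  3:76  4:122  5:130  6:77  7:98
  8:11  9:14  10:81  11:2
Giant step factor: 115^(-12) ≡ 55 (mod 139).
Scan 59·55^i mod 139 for i = 0, 1, …:
  i=0: 59   i=1: 48   i=2: 138   i=3: 84
  i=4: 33   i=5: 8   i=6: 23   i=7: 14
Match at i=7, j=9: x = 7·12 + 9 = 93.

93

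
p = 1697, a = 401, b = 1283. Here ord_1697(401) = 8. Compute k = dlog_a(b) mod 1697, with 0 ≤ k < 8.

Successive powers of 401 modulo 1697:
  401^0=1  401^1=401  401^2=1283
So 401^2 ≡ 1283 (mod 1697), giving k = 2.

2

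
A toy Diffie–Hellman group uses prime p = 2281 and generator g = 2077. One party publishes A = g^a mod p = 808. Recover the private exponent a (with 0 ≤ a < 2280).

Baby-step giant-step with m = ceil(sqrt(2280)) = 48.
Baby table (2077^j mod 2281 for j=0..47):
  0:1  1:2077  2:558  3:218  4:1148  5:751  6:1904  7:1635
  8:1767  9:2211  10:594  11:1998  12:707  13:1756  14:2174  15:1299
  16:1881  17:1765  18:338  19:1759  20:1562  21:692  22:254  23:647
  24:310  25:628  26:1905  27:1431  28:44  29:148  30:1742  31:468
  32:330  33:1110  34:1660  35:1229  36:194  37:1482  38:1045  39:1234
  40:1455  41:1991  42:2135  43:131  44:648  45:106  46:1186  47:2123
Giant step factor: 2077^(-48) ≡ 1661 (mod 2281).
Scan 808·1661^i mod 2281 for i = 0, 1, …:
  i=0: 808   i=1: 860   i=2: 554   i=3: 951
  i=4: 1159   i=5: 2216   i=6: 1523   i=7: 74
  i=8: 2021   i=9: 1530     …   i=31: 258
  i=32: 1991
Match at i=32, j=41: a = 32·48 + 41 = 1577.

1577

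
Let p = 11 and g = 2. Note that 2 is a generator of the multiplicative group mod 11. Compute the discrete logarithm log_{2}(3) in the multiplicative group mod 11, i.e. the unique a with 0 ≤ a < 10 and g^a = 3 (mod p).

Successive powers of 2 modulo 11:
  2^0=1  2^1=2  2^2=4  2^3=8  2^4=5  2^5=10
  2^6=9  2^7=7  2^8=3
So 2^8 ≡ 3 (mod 11), giving a = 8.

8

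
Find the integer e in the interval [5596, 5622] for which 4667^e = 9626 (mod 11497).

5617

Compute 4667^5596 mod 11497 = 1896, then multiply by 4667 repeatedly:
  4667^5596=1896  4667^5597=7439  4667^5598=8370  4667^5599=7481  4667^5600=8935
  4667^5601=26  4667^5602=6372  4667^5603=6882  4667^5604=7173  4667^5605=8624
  4667^5606=8708  4667^5607=9838  4667^5608=6425  4667^5609=1299  4667^5610=3514
  4667^5611=5116  4667^5612=8600  4667^5613=173  4667^5614=2601  4667^5615=9532
  4667^5616=3951  4667^5617=9626
Found 9626 at exponent 5617.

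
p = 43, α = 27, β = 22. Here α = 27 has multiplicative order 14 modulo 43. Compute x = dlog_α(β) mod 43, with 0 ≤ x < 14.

Successive powers of 27 modulo 43:
  27^0=1  27^1=27  27^2=41  27^3=32  27^4=4  27^5=22
So 27^5 ≡ 22 (mod 43), giving x = 5.

5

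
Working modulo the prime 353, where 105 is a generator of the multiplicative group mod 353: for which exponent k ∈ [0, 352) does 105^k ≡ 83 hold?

Baby-step giant-step with m = ceil(sqrt(352)) = 19.
Baby table (105^j mod 353 for j=0..18):
  0:1  1:105  2:82  3:138  4:17  5:20  6:335  7:228
  8:289  9:340  10:47  11:346  12:324  13:132  14:93  15:234
  16:213  17:126  18:169
Giant step factor: 105^(-19) ≡ 327 (mod 353).
Scan 83·327^i mod 353 for i = 0, 1, …:
  i=0: 83   i=1: 313   i=2: 334   i=3: 141
  i=4: 217   i=5: 6   i=6: 197   i=7: 173
  i=8: 91   i=9: 105
Match at i=9, j=1: k = 9·19 + 1 = 172.

172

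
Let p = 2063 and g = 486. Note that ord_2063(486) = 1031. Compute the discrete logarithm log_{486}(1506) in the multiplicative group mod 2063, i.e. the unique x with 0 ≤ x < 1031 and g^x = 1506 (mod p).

987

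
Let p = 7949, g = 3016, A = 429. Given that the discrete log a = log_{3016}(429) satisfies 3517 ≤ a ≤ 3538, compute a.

Compute 3016^3517 mod 7949 = 3621, then multiply by 3016 repeatedly:
  3016^3517=3621  3016^3518=6959  3016^3519=2984  3016^3520=1476  3016^3521=176
  3016^3522=6182  3016^3523=4507  3016^3524=322  3016^3525=1374  3016^3526=2555
  3016^3527=3299  3016^3528=5585  3016^3529=429
Found 429 at exponent 3529.

3529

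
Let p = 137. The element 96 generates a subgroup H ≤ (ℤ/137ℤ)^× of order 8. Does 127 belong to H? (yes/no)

yes

⟨96⟩ has order 8; its elements mod 137 are {1, 10, 37, 41, 96, 100, 127, 136}.
127 is in this set.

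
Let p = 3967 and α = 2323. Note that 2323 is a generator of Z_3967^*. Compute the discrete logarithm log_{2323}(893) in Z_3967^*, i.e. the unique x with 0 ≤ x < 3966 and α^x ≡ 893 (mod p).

Baby-step giant-step with m = ceil(sqrt(3966)) = 63.
Baby table (2323^j mod 3967 for j=0..62):
  0:1  1:2323  2:1209  3:3838  4:1825  5:2719  6:773  7:2595
  8:2312  9:3425  10:2440  11:3244  12:2479  13:2600  14:2026  15:1536
  16:1795  17:468  18:206  19:2498  20:3100  21:1195  22:3052  23:767
  24:558  25:2992  26:232  27:3391  28:2798  29:1808  30:2898  31:55
  32:821  33:3023  34:839  35:1200  36:2766  37:2845  38:3880  39:216
  40:1926  41:3289  42:3872  43:1467  44:188  45:354  46:1173  47:3517
  48:1938  49:3396  50:2512  51:3886  52:2253  53:1246  54:2515  55:2921
  56:1913  57:859  58:56  59:3144  60:265  61:710  62:3025
Giant step factor: 2323^(-63) ≡ 2710 (mod 3967).
Scan 893·2710^i mod 3967 for i = 0, 1, …:
  i=0: 893   i=1: 160   i=2: 1197   i=3: 2831
  i=4: 3799   i=5: 925   i=6: 3573   i=7: 3350
  i=8: 2004   i=9: 17     …   i=27: 3398
  i=28: 1173
Match at i=28, j=46: x = 28·63 + 46 = 1810.

1810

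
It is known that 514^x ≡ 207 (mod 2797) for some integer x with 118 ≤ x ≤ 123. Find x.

121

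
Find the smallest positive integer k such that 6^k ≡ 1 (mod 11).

The order of 6 must divide p − 1 = 10 = 2 · 5.
Divisors: 1, 2, 5, 10.
Check each in increasing order: 6^1 ≡ 6;  6^2 ≡ 3;  6^5 ≡ 10;  6^10 ≡ 1.
Smallest exponent giving 1 is 10.

10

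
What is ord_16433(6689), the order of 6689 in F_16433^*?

2054

The order of 6689 must divide p − 1 = 16432 = 2^4 · 13 · 79.
Divisors: 1, 2, 4, 8, 13, 16, 26, 52, 79, 104, 158, 208, 316, 632, 1027, 1264, 2054, 4108, 8216, 16432.
Check each in increasing order: 6689^1 ≡ 6689;  6689^2 ≡ 12095;  6689^4 ≡ 2459;  6689^8 ≡ 15770;  6689^13 ≡ 11315;  6689^16 ≡ 12311;  6689^26 ≡ 16155;  6689^52 ≡ 11552;  6689^79 ≡ 2045;  6689^104 ≡ 12744;  6689^158 ≡ 8043;  6689^208 ≡ 2197;  6689^316 ≡ 9561;  6689^632 ≡ 12375;  6689^1027 ≡ 16432;  6689^1264 ≡ 1498;  6689^2054 ≡ 1.
Smallest exponent giving 1 is 2054.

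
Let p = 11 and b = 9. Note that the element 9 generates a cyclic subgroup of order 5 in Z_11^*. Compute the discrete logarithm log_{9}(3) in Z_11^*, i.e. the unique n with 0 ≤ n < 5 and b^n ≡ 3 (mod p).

3

Successive powers of 9 modulo 11:
  9^0=1  9^1=9  9^2=4  9^3=3
So 9^3 ≡ 3 (mod 11), giving n = 3.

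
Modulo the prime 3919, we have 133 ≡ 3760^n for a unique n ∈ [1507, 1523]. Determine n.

Compute 3760^1507 mod 3919 = 2992, then multiply by 3760 repeatedly:
  3760^1507=2992  3760^1508=2390  3760^1509=133
Found 133 at exponent 1509.

1509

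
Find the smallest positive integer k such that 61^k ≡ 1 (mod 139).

The order of 61 must divide p − 1 = 138 = 2 · 3 · 23.
Divisors: 1, 2, 3, 6, 23, 46, 69, 138.
Check each in increasing order: 61^1 ≡ 61;  61^2 ≡ 107;  61^3 ≡ 133;  61^6 ≡ 36;  61^23 ≡ 97;  61^46 ≡ 96;  61^69 ≡ 138;  61^138 ≡ 1.
Smallest exponent giving 1 is 138.

138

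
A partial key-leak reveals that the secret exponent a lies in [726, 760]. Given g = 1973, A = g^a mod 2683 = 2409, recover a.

749

Compute 1973^726 mod 2683 = 2040, then multiply by 1973 repeatedly:
  1973^726=2040  1973^727=420  1973^728=2296  1973^729=1104  1973^730=2279
  1973^731=2442  1973^732=2081  1973^733=823  1973^734=564  1973^735=2010
  1973^736=256  1973^737=684  1973^738=2666  1973^739=1338  1973^740=2485
  1973^741=1064  1973^742=1166  1973^743=1187  1973^744=2375  1973^745=1357
  1973^746=2410  1973^747=654  1973^748=2502  1973^749=2409
Found 2409 at exponent 749.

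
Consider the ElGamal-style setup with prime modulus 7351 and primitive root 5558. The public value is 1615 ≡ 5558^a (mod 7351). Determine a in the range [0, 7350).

2588

Baby-step giant-step with m = ceil(sqrt(7350)) = 86.
Baby table (5558^j mod 7351 for j=0..85):
  0:1  1:5558  2:2462  3:3585  4:4220  5:5070  6:2677  7:342
  8:4278  9:3990  10:5804  11:2444  12:6455  13:4010  14:6699  15:227
  16:4645  17:198  18:5185  19:2310  20:4134  21:4897  22:4124  23:774
  24:1557  25:1679  26:3463  27:2436  28:6097  29:6367  30:72  31:3222
  32:840  33:835  34:2449  35:4841  36:1618  37:2571  38:6625  39:591
  40:6232  41:6895  42:1647  43:2031  44:4513  45:1642  46:3645  47:6905
  48:5770  49:4598  50:3608  51:7087  52:2888  53:4271  54:1839  55:3272
  56:6753  57:6319  58:5275  59:2662  60:5184  61:4103  62:1672  63:1312
  64:7255  65:3055  66:6231  67:1337  68:6536  69:5797  70:293  71:3923
  72:968  73:6563  74:1492  75:608  76:5155  77:4643  78:3784  79:261
  80:2491  81:3045  82:2108  83:6121  84:90  85:352
Giant step factor: 5558^(-86) ≡ 7344 (mod 7351).
Scan 1615·7344^i mod 7351 for i = 0, 1, …:
  i=0: 1615   i=1: 3397   i=2: 5625   i=3: 4731
  i=4: 3638   i=5: 3938   i=6: 1838   i=7: 1836
  i=8: 1850   i=9: 1752     …   i=29: 439
  i=30: 4278
Match at i=30, j=8: a = 30·86 + 8 = 2588.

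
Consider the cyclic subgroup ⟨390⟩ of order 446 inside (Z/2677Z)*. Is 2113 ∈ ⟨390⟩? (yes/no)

2113 ∈ ⟨390⟩ iff 2113^446 ≡ 1 (mod 2677), since |⟨390⟩| = 446.
2113^446 mod 2677 = 2676.
Since 2676 ≠ 1, 2113 does not lie in the subgroup.

no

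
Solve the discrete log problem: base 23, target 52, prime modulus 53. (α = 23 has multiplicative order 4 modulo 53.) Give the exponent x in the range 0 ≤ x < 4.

2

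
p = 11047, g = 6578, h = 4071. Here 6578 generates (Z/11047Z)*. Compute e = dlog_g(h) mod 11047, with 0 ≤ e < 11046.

Baby-step giant-step with m = ceil(sqrt(11046)) = 106.
Baby table (6578^j mod 11047 for j=0..105):
  0:1  1:6578  2:10032  3:6765  4:2854  5:4759  6:8551  7:8201
  8:3677  9:5423  10:1731  11:8108  12:10555  13:395  14:2265  15:7814
  16:9848  17:536  18:1815  19:8310  20:2624  21:5258  22:10014  23:9878
  24:10077  25:4506  26:1367  27:10915  28:4417  29:1416  30:1827  31:9917
  32:1491  33:9109  34:74  35:704  36:2219  37:3495  38:1303  39:9709
  40:3095  41:10336  42:6970  43:3610  44:6577  45:3454  46:7780  47:7136
  48:1905  49:3792  50:10697  51:6523  52:1746  53:7355  54:6377  55:2447
  56:887  57:1870  58:5549  59:2034  60:1735  61:1279  62:6495  63:5361
  64:2634  65:4756  66:10911  67:199  68:5476  69:7908  70:9548  71:4549
  72:8046  73:411  74:8090  75:2621  76:7618  77:2012  78:630  79:1515
  80:1276  81:8855  82:8406  83:4433  84:7241  85:7681  86:7687  87:2967
  88:7924  89:4326  90:10403  91:5816  92:1887  93:6905  94:6873  95:6270
  96:5609  97:10069  98:7117  99:9487  100:983  101:3679  102:7532  103:10748
  104:10591  105:5216
Giant step factor: 6578^(-106) ≡ 9011 (mod 11047).
Scan 4071·9011^i mod 11047 for i = 0, 1, …:
  i=0: 4071   i=1: 7741   i=2: 3393   i=3: 7274
  i=4: 4163   i=5: 8228   i=6: 6091   i=7: 4505
  i=8: 7877   i=9: 2672     …   i=22: 153
  i=23: 8855
Match at i=23, j=81: e = 23·106 + 81 = 2519.

2519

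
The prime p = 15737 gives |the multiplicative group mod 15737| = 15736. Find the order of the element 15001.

15736

The order of 15001 must divide p − 1 = 15736 = 2^3 · 7 · 281.
Divisors: 1, 2, 4, 7, 8, 14, 28, 56, 281, 562, 1124, 1967, 2248, 3934, 7868, 15736.
Check each in increasing order: 15001^1 ≡ 15001;  15001^2 ≡ 6638;  15001^4 ≡ 15181;  15001^7 ≡ 12238;  15001^8 ≡ 10133;  15001^14 ≡ 15352;  15001^28 ≡ 6592;  15001^56 ≡ 4607;  15001^281 ≡ 13231;  15001^562 ≡ 973;  15001^1124 ≡ 2509;  15001^1967 ≡ 182;  15001^2248 ≡ 281;  15001^3934 ≡ 1650;  15001^7868 ≡ 15736;  15001^15736 ≡ 1.
Smallest exponent giving 1 is 15736.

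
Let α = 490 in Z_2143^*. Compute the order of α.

714

The order of 490 must divide p − 1 = 2142 = 2 · 3^2 · 7 · 17.
Divisors: 1, 2, 3, 6, 7, 9, 14, 17, 18, 21, 34, 42, 51, 63, 102, 119, 126, 153, 238, 306, 357, 714, 1071, 2142.
Check each in increasing order: 490^1 ≡ 490;  490^2 ≡ 84;  490^3 ≡ 443;  490^6 ≡ 1236;  490^7 ≡ 1314;  490^9 ≡ 1083;  490^14 ≡ 1481;  490^17 ≡ 325;  490^18 ≡ 668;  490^21 ≡ 190;  490^34 ≡ 618;  490^42 ≡ 1812;  490^51 ≡ 1551;  490^63 ≡ 1400;  490^102 ≡ 1155;  490^119 ≡ 350;  490^126 ≡ 1298;  490^153 ≡ 2000;  490^238 ≡ 349;  490^306 ≡ 1162;  490^357 ≡ 2142;  490^714 ≡ 1.
Smallest exponent giving 1 is 714.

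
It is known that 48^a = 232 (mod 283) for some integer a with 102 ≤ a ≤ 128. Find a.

Compute 48^102 mod 283 = 244, then multiply by 48 repeatedly:
  48^102=244  48^103=109  48^104=138  48^105=115  48^106=143
  48^107=72  48^108=60  48^109=50  48^110=136  48^111=19
  48^112=63  48^113=194  48^114=256  48^115=119  48^116=52
  48^117=232
Found 232 at exponent 117.

117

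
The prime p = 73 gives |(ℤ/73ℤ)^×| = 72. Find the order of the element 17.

The order of 17 must divide p − 1 = 72 = 2^3 · 3^2.
Divisors: 1, 2, 3, 4, 6, 8, 9, 12, 18, 24, 36, 72.
Check each in increasing order: 17^1 ≡ 17;  17^2 ≡ 70;  17^3 ≡ 22;  17^4 ≡ 9;  17^6 ≡ 46;  17^8 ≡ 8;  17^9 ≡ 63;  17^12 ≡ 72;  17^18 ≡ 27;  17^24 ≡ 1.
Smallest exponent giving 1 is 24.

24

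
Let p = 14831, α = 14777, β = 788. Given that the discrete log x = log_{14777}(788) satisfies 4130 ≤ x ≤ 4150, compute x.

4137

Compute 14777^4130 mod 14831 = 10588, then multiply by 14777 repeatedly:
  14777^4130=10588  14777^4131=6657  14777^4132=11297  14777^4133=12864  14777^4134=2401
  14777^4135=3825  14777^4136=1084  14777^4137=788
Found 788 at exponent 4137.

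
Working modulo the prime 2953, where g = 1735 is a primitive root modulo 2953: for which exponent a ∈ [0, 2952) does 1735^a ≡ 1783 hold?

Baby-step giant-step with m = ceil(sqrt(2952)) = 55.
Baby table (1735^j mod 2953 for j=0..54):
  0:1  1:1735  2:1118  3:2562  4:805  5:2859  6:2278  7:1216
  8:1318  9:1108  10:2930  11:1437  12:863  13:134  14:2156  15:2162
  16:760  17:1562  18:2169  19:1093  20:529  21:2385  22:822  23:2824
  24:613  25:475  26:238  27:2463  28:314  29:1438  30:2598  31:1252
  32:1765  33:14  34:666  35:887  36:432  37:2411  38:1637  39:2362
  40:2259  41:734  42:747  43:2631  44:2400  45:270  46:1876  47:654
  48:738  49:1781  50:1197  51:836  52:537  53:1500  54:907
Giant step factor: 1735^(-55) ≡ 2885 (mod 2953).
Scan 1783·2885^i mod 2953 for i = 0, 1, …:
  i=0: 1783   i=1: 2782   i=2: 2769   i=3: 700
  i=4: 2601   i=5: 312   i=6: 2408   i=7: 1624
  i=8: 1782   i=9: 2850     …   i=40: 2414
  i=41: 1216
Match at i=41, j=7: a = 41·55 + 7 = 2262.

2262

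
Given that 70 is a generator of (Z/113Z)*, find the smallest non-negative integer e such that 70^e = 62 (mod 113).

18

Successive powers of 70 modulo 113:
  70^0=1  70^1=70  70^2=41  70^3=45  70^4=99  70^5=37
  70^6=104  70^7=48  70^8=83  70^9=47  70^10=13  70^11=6
  70^12=81  70^13=20  70^14=44  70^15=29  70^16=109  70^17=59
  70^18=62
So 70^18 ≡ 62 (mod 113), giving e = 18.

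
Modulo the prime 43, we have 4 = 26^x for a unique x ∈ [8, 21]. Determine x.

Compute 26^8 mod 43 = 10, then multiply by 26 repeatedly:
  26^8=10  26^9=2  26^10=9  26^11=19  26^12=21
  26^13=30  26^14=6  26^15=27  26^16=14  26^17=20
  26^18=4
Found 4 at exponent 18.

18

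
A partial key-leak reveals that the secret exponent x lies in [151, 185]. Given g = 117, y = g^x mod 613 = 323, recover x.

184

Compute 117^151 mod 613 = 486, then multiply by 117 repeatedly:
  117^151=486  117^152=466  117^153=578  117^154=196  117^155=251
  117^156=556  117^157=74  117^158=76  117^159=310  117^160=103
  117^161=404  117^162=67  117^163=483  117^164=115  117^165=582
  117^166=51  117^167=450  117^168=545  117^169=13  117^170=295
  117^171=187  117^172=424  117^173=568  117^174=252  117^175=60
  117^176=277  117^177=533  117^178=448  117^179=311  117^180=220
  117^181=607  117^182=524  117^183=8  117^184=323
Found 323 at exponent 184.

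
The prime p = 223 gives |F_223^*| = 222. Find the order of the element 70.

The order of 70 must divide p − 1 = 222 = 2 · 3 · 37.
Divisors: 1, 2, 3, 6, 37, 74, 111, 222.
Check each in increasing order: 70^1 ≡ 70;  70^2 ≡ 217;  70^3 ≡ 26;  70^6 ≡ 7;  70^37 ≡ 40;  70^74 ≡ 39;  70^111 ≡ 222;  70^222 ≡ 1.
Smallest exponent giving 1 is 222.

222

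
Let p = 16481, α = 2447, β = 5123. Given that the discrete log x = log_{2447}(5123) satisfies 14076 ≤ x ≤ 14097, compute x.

14085

Compute 2447^14076 mod 16481 = 1568, then multiply by 2447 repeatedly:
  2447^14076=1568  2447^14077=13304  2447^14078=4913  2447^14079=7462  2447^14080=15047
  2447^14081=1455  2447^14082=489  2447^14083=9951  2447^14084=7660  2447^14085=5123
Found 5123 at exponent 14085.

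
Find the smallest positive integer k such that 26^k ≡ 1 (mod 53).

The order of 26 must divide p − 1 = 52 = 2^2 · 13.
Divisors: 1, 2, 4, 13, 26, 52.
Check each in increasing order: 26^1 ≡ 26;  26^2 ≡ 40;  26^4 ≡ 10;  26^13 ≡ 30;  26^26 ≡ 52;  26^52 ≡ 1.
Smallest exponent giving 1 is 52.

52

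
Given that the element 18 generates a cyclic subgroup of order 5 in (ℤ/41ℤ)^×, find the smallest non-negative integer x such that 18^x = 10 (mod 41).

Successive powers of 18 modulo 41:
  18^0=1  18^1=18  18^2=37  18^3=10
So 18^3 ≡ 10 (mod 41), giving x = 3.

3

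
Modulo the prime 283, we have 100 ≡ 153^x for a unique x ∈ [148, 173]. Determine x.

154

Compute 153^148 mod 283 = 185, then multiply by 153 repeatedly:
  153^148=185  153^149=5  153^150=199  153^151=166  153^152=211
  153^153=21  153^154=100
Found 100 at exponent 154.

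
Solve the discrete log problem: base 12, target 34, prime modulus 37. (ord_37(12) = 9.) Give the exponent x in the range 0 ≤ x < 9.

Successive powers of 12 modulo 37:
  12^0=1  12^1=12  12^2=33  12^3=26  12^4=16  12^5=7
  12^6=10  12^7=9  12^8=34
So 12^8 ≡ 34 (mod 37), giving x = 8.

8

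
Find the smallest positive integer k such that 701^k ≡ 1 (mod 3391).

339

The order of 701 must divide p − 1 = 3390 = 2 · 3 · 5 · 113.
Divisors: 1, 2, 3, 5, 6, 10, 15, 30, 113, 226, 339, 565, 678, 1130, 1695, 3390.
Check each in increasing order: 701^1 ≡ 701;  701^2 ≡ 3097;  701^3 ≡ 757;  701^5 ≡ 1248;  701^6 ≡ 3361;  701^10 ≡ 1035;  701^15 ≡ 3100;  701^30 ≡ 3297;  701^113 ≡ 2835;  701^226 ≡ 555;  701^339 ≡ 1.
Smallest exponent giving 1 is 339.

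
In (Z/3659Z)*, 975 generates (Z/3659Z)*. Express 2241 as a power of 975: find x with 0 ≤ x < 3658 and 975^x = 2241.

2139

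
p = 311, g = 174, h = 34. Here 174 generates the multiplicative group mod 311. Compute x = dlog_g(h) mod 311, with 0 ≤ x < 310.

289

Baby-step giant-step with m = ceil(sqrt(310)) = 18.
Baby table (174^j mod 311 for j=0..17):
  0:1  1:174  2:109  3:306  4:63  5:77  6:25  7:307
  8:237  9:186  10:20  11:59  12:3  13:211  14:16  15:296
  16:189  17:231
Giant step factor: 174^(-18) ≡ 141 (mod 311).
Scan 34·141^i mod 311 for i = 0, 1, …:
  i=0: 34   i=1: 129   i=2: 151   i=3: 143
  i=4: 259   i=5: 132   i=6: 263   i=7: 74
  i=8: 171   i=9: 164     …   i=15: 299
  i=16: 174
Match at i=16, j=1: x = 16·18 + 1 = 289.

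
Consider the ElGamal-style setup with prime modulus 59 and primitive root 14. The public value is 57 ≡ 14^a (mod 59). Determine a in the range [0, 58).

Baby-step giant-step with m = ceil(sqrt(58)) = 8.
Baby table (14^j mod 59 for j=0..7):
  0:1  1:14  2:19  3:30  4:7  5:39  6:15  7:33
Giant step factor: 14^(-8) ≡ 53 (mod 59).
Scan 57·53^i mod 59 for i = 0, 1, …:
  i=0: 57   i=1: 12   i=2: 46   i=3: 19
Match at i=3, j=2: a = 3·8 + 2 = 26.

26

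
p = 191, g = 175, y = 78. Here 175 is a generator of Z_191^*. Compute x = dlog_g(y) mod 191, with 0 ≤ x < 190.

62

Baby-step giant-step with m = ceil(sqrt(190)) = 14.
Baby table (175^j mod 191 for j=0..13):
  0:1  1:175  2:65  3:106  4:23  5:14  6:158  7:146
  8:147  9:131  10:5  11:111  12:134  13:148
Giant step factor: 175^(-14) ≡ 98 (mod 191).
Scan 78·98^i mod 191 for i = 0, 1, …:
  i=0: 78   i=1: 4   i=2: 10   i=3: 25
  i=4: 158
Match at i=4, j=6: x = 4·14 + 6 = 62.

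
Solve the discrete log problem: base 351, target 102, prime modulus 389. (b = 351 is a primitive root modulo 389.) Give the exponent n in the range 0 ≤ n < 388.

Baby-step giant-step with m = ceil(sqrt(388)) = 20.
Baby table (351^j mod 389 for j=0..19):
  0:1  1:351  2:277  3:366  4:96  5:242  6:140  7:126
  8:269  9:281  10:214  11:37  12:150  13:135  14:316  15:51
  16:7  17:123  18:383  19:228
Giant step factor: 351^(-20) ≡ 11 (mod 389).
Scan 102·11^i mod 389 for i = 0, 1, …:
  i=0: 102   i=1: 344   i=2: 283   i=3: 1
Match at i=3, j=0: n = 3·20 + 0 = 60.

60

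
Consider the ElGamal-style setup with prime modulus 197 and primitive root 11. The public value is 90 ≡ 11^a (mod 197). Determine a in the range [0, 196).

Baby-step giant-step with m = ceil(sqrt(196)) = 14.
Baby table (11^j mod 197 for j=0..13):
  0:1  1:11  2:121  3:149  4:63  5:102  6:137  7:128
  8:29  9:122  10:160  11:184  12:54  13:3
Giant step factor: 11^(-14) ≡ 6 (mod 197).
Scan 90·6^i mod 197 for i = 0, 1, …:
  i=0: 90   i=1: 146   i=2: 88   i=3: 134
  i=4: 16   i=5: 96   i=6: 182   i=7: 107
  i=8: 51   i=9: 109   i=10: 63
Match at i=10, j=4: a = 10·14 + 4 = 144.

144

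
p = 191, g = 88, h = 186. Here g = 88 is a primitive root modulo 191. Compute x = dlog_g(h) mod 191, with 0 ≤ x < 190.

125

Baby-step giant-step with m = ceil(sqrt(190)) = 14.
Baby table (88^j mod 191 for j=0..13):
  0:1  1:88  2:104  3:175  4:120  5:55  6:65  7:181
  8:75  9:106  10:160  11:137  12:23  13:114
Giant step factor: 88^(-14) ≡ 170 (mod 191).
Scan 186·170^i mod 191 for i = 0, 1, …:
  i=0: 186   i=1: 105   i=2: 87   i=3: 83
  i=4: 167   i=5: 122   i=6: 112   i=7: 131
  i=8: 114
Match at i=8, j=13: x = 8·14 + 13 = 125.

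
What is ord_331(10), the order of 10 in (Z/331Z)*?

The order of 10 must divide p − 1 = 330 = 2 · 3 · 5 · 11.
Divisors: 1, 2, 3, 5, 6, 10, 11, 15, 22, 30, 33, 55, 66, 110, 165, 330.
Check each in increasing order: 10^1 ≡ 10;  10^2 ≡ 100;  10^3 ≡ 7;  10^5 ≡ 38;  10^6 ≡ 49;  10^10 ≡ 120;  10^11 ≡ 207;  10^15 ≡ 257;  10^22 ≡ 150;  10^30 ≡ 180;  10^33 ≡ 267;  10^55 ≡ 330;  10^66 ≡ 124;  10^110 ≡ 1.
Smallest exponent giving 1 is 110.

110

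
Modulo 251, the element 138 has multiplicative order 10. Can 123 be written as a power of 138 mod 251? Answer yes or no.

no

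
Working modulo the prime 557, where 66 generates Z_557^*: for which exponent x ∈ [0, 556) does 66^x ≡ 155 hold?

Baby-step giant-step with m = ceil(sqrt(556)) = 24.
Baby table (66^j mod 557 for j=0..23):
  0:1  1:66  2:457  3:84  4:531  5:512  6:372  7:44
  8:119  9:56  10:354  11:527  12:248  13:215  14:265  15:223
  16:236  17:537  18:351  19:329  20:548  21:520  22:343  23:358
Giant step factor: 66^(-24) ≡ 388 (mod 557).
Scan 155·388^i mod 557 for i = 0, 1, …:
  i=0: 155   i=1: 541   i=2: 476   i=3: 321
  i=4: 337   i=5: 418   i=6: 97   i=7: 317
  i=8: 456   i=9: 359     …   i=14: 156
  i=15: 372
Match at i=15, j=6: x = 15·24 + 6 = 366.

366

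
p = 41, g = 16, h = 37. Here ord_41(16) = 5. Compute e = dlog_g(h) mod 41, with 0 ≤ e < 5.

3

Successive powers of 16 modulo 41:
  16^0=1  16^1=16  16^2=10  16^3=37
So 16^3 ≡ 37 (mod 41), giving e = 3.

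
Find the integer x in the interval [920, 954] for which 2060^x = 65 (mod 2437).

948

Compute 2060^920 mod 2437 = 640, then multiply by 2060 repeatedly:
  2060^920=640  2060^921=2420  2060^922=1535  2060^923=1311  2060^924=464
  2060^925=536  2060^926=199  2060^927=524  2060^928=2286  2060^929=876
  2060^930=1180  2060^931=1111  2060^932=317  2060^933=2341  2060^934=2074
  2060^935=379  2060^936=900  2060^937=1880  2060^938=407  2060^939=92
  2060^940=1871  2060^941=1363  2060^942=356  2060^943=2260  2060^944=930
  2060^945=318  2060^946=1964  2060^947=420  2060^948=65
Found 65 at exponent 948.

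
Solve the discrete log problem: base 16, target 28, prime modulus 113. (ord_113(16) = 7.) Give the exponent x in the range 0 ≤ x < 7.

3

Successive powers of 16 modulo 113:
  16^0=1  16^1=16  16^2=30  16^3=28
So 16^3 ≡ 28 (mod 113), giving x = 3.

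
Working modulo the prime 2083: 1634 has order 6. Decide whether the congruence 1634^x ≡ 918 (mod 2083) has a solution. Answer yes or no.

no

⟨1634⟩ has order 6; its elements mod 2083 are {1, 449, 450, 1633, 1634, 2082}.
918 is not in this set.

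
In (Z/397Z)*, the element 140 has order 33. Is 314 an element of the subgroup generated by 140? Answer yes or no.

yes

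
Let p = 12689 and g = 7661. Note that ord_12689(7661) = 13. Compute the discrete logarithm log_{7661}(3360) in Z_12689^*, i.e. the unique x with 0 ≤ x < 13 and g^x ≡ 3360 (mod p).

8

Successive powers of 7661 modulo 12689:
  7661^0=1  7661^1=7661  7661^2=4296  7661^3=9079  7661^4=5810  7661^5=10087
  7661^6=497  7661^7=817  7661^8=3360
So 7661^8 ≡ 3360 (mod 12689), giving x = 8.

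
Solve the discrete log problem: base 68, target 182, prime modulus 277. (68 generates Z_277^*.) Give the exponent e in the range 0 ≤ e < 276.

115

Baby-step giant-step with m = ceil(sqrt(276)) = 17.
Baby table (68^j mod 277 for j=0..16):
  0:1  1:68  2:192  3:37  4:23  5:179  6:261  7:20
  8:252  9:239  10:186  11:183  12:256  13:234  14:123  15:54
  16:71
Giant step factor: 68^(-17) ≡ 142 (mod 277).
Scan 182·142^i mod 277 for i = 0, 1, …:
  i=0: 182   i=1: 83   i=2: 152   i=3: 255
  i=4: 200   i=5: 146   i=6: 234
Match at i=6, j=13: e = 6·17 + 13 = 115.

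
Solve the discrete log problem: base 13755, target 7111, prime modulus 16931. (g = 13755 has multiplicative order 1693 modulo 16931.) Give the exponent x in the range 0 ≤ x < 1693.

698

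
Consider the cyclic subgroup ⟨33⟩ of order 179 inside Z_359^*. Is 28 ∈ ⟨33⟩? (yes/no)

no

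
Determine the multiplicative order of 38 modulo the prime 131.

The order of 38 must divide p − 1 = 130 = 2 · 5 · 13.
Divisors: 1, 2, 5, 10, 13, 26, 65, 130.
Check each in increasing order: 38^1 ≡ 38;  38^2 ≡ 3;  38^5 ≡ 80;  38^10 ≡ 112;  38^13 ≡ 61;  38^26 ≡ 53;  38^65 ≡ 1.
Smallest exponent giving 1 is 65.

65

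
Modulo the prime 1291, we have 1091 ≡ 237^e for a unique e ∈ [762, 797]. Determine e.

768

Compute 237^762 mod 1291 = 915, then multiply by 237 repeatedly:
  237^762=915  237^763=1258  237^764=1216  237^765=299  237^766=1149
  237^767=1203  237^768=1091
Found 1091 at exponent 768.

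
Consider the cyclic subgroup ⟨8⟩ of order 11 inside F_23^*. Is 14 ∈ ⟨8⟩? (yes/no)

no

⟨8⟩ has order 11; its elements mod 23 are {1, 2, 3, 4, 6, 8, 9, 12, 13, 16, 18}.
14 is not in this set.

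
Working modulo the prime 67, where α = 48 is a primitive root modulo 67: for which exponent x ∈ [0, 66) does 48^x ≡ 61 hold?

37

Baby-step giant-step with m = ceil(sqrt(66)) = 9.
Baby table (48^j mod 67 for j=0..8):
  0:1  1:48  2:26  3:42  4:6  5:20  6:22  7:51
  8:36
Giant step factor: 48^(-9) ≡ 43 (mod 67).
Scan 61·43^i mod 67 for i = 0, 1, …:
  i=0: 61   i=1: 10   i=2: 28   i=3: 65
  i=4: 48
Match at i=4, j=1: x = 4·9 + 1 = 37.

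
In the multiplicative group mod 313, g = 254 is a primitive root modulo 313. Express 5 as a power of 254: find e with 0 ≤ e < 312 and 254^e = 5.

117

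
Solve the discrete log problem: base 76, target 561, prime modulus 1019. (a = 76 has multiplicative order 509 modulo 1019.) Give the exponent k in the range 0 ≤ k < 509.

Baby-step giant-step with m = ceil(sqrt(509)) = 23.
Baby table (76^j mod 1019 for j=0..22):
  0:1  1:76  2:681  3:806  4:116  5:664  6:533  7:767
  8:209  9:599  10:688  11:319  12:807  13:192  14:326  15:320
  16:883  17:873  18:113  19:436  20:528  21:387  22:880
Giant step factor: 76^(-23) ≡ 831 (mod 1019).
Scan 561·831^i mod 1019 for i = 0, 1, …:
  i=0: 561   i=1: 508   i=2: 282   i=3: 991
  i=4: 169   i=5: 836   i=6: 777   i=7: 660
  i=8: 238   i=9: 92     …   i=18: 382
  i=19: 533
Match at i=19, j=6: k = 19·23 + 6 = 443.

443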